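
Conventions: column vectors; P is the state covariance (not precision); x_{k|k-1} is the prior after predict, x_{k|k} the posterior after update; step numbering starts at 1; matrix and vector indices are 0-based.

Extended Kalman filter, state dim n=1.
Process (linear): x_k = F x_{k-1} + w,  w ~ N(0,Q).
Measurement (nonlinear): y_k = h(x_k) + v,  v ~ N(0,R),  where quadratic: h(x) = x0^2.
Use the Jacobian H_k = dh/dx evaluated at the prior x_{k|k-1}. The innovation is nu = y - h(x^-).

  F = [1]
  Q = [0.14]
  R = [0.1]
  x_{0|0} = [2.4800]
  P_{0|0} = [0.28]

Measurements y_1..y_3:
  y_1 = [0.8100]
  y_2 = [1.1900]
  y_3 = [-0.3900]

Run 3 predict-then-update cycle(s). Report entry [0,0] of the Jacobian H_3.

H_jac[0,0] = 2.3011

step 1: x^-=[2.4800]  P^-=[0.4200]  H_jac=[4.9600]  S=[10.4327]  K=[0.1997]  nu=[-5.3404]  x^+=[1.4136]  P^+=[0.0040]
step 2: x^-=[1.4136]  P^-=[0.1440]  H_jac=[2.8273]  S=[1.2513]  K=[0.3254]  nu=[-0.8083]  x^+=[1.1506]  P^+=[0.0115]
step 3: x^-=[1.1506]  P^-=[0.1515]  H_jac=[2.3011]  S=[0.9023]  K=[0.3864]  nu=[-1.7138]  x^+=[0.4883]  P^+=[0.0168]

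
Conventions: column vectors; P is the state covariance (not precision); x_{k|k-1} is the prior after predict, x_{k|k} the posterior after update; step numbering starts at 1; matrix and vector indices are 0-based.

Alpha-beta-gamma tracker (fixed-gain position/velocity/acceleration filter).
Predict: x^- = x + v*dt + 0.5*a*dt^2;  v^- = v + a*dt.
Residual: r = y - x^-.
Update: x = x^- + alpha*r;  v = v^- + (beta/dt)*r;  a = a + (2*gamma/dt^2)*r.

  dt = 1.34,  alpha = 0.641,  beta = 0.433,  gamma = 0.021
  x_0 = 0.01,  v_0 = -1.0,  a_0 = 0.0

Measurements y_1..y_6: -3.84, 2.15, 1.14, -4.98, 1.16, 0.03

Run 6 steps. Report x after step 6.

step 1: x_pred=-1.3300  r=-2.5100  x^+=-2.9389  v^+=-1.8111  a^+=-0.0587
step 2: x_pred=-5.4185  r=7.5685  x^+=-0.5671  v^+=0.5559  a^+=0.1183
step 3: x_pred=0.2840  r=0.8560  x^+=0.8327  v^+=0.9910  a^+=0.1383
step 4: x_pred=2.2849  r=-7.2649  x^+=-2.3719  v^+=-1.1711  a^+=-0.0316
step 5: x_pred=-3.9696  r=5.1296  x^+=-0.6815  v^+=0.4441  a^+=0.0884
step 6: x_pred=-0.0071  r=0.0371  x^+=0.0167  v^+=0.5745  a^+=0.0893

x_post = 0.0167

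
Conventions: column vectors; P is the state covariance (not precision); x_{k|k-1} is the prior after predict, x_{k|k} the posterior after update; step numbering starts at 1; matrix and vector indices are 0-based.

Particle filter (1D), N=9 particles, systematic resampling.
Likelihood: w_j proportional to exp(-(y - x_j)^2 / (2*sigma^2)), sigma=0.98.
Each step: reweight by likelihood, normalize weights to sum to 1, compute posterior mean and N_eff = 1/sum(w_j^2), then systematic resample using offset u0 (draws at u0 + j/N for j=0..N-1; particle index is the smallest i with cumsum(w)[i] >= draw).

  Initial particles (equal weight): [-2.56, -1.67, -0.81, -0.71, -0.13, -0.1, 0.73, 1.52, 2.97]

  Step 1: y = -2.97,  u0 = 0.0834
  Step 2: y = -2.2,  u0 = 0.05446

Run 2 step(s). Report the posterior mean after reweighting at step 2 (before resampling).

step 1: w=[0.6033, 0.2731, 0.0580, 0.0461, 0.0099, 0.0090, 0.0005, 0.0000, 0.0000]  mean=-2.0820  Neff=2.2512  idx=[0, 0, 0, 0, 0, 1, 1, 1, 3]
step 2: w=[0.1233, 0.1233, 0.1233, 0.1233, 0.1233, 0.1140, 0.1140, 0.1140, 0.0415]  mean=-2.1789  Neff=8.5674  idx=[0, 1, 2, 3, 4, 4, 5, 6, 7]

post_mean = -2.1789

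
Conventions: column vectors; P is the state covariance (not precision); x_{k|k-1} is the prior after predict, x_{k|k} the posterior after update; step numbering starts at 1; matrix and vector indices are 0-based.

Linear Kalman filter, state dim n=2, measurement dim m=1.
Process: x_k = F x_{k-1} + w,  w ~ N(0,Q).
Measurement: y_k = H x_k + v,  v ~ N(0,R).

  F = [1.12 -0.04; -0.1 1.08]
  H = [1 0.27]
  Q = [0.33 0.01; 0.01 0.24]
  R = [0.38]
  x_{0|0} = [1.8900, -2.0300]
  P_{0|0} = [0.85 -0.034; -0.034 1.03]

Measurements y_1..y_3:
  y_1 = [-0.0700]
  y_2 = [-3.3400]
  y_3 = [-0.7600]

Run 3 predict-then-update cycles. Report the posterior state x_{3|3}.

step 1: x^-=[2.1980, -2.3814]  P^-=[1.4009 -0.1710; -0.1710 1.4572]  S=[1.7948]  K=[0.7548; 0.1240]  nu=[-1.6250]  x^+=[0.9714, -2.5828]  P^+=[0.3783 -0.3389; -0.3389 1.4297]
step 2: x^-=[1.1913, -2.8866]  P^-=[0.8372 -0.5054; -0.5054 1.9845]  S=[1.0890]  K=[0.6435; 0.0279]  nu=[-3.7519]  x^+=[-1.2231, -2.9914]  P^+=[0.3863 -0.5250; -0.5250 1.9837]
step 3: x^-=[-1.2502, -3.1083]  P^-=[0.8648 -0.7561; -0.7561 2.6710]  S=[1.0312]  K=[0.6406; -0.0338]  nu=[1.3295]  x^+=[-0.3985, -3.1534]  P^+=[0.4415 -0.7337; -0.7337 2.6699]

x_post = [-0.3985, -3.1534]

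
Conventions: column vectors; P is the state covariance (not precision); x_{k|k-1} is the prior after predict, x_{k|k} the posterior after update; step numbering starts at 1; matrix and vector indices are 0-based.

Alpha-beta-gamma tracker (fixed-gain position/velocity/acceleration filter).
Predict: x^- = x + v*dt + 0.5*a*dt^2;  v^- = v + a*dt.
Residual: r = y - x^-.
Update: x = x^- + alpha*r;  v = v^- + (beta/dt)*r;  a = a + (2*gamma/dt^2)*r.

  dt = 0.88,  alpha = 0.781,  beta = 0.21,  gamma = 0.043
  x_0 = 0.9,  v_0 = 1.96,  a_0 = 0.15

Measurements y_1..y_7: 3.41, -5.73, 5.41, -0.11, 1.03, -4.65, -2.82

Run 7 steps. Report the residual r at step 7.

step 1: x_pred=2.6829  r=0.7271  x^+=3.2508  v^+=2.2655  a^+=0.2307
step 2: x_pred=5.3338  r=-11.0638  x^+=-3.3070  v^+=-0.1716  a^+=-0.9979
step 3: x_pred=-3.8445  r=9.2545  x^+=3.3833  v^+=1.1586  a^+=0.0298
step 4: x_pred=4.4144  r=-4.5244  x^+=0.8808  v^+=0.1052  a^+=-0.4726
step 5: x_pred=0.7904  r=0.2396  x^+=0.9775  v^+=-0.2535  a^+=-0.4460
step 6: x_pred=0.5817  r=-5.2317  x^+=-3.5043  v^+=-1.8945  a^+=-1.0270
step 7: x_pred=-5.5691  r=2.7491  x^+=-3.4221  v^+=-2.1423  a^+=-0.7217

resid = 2.7491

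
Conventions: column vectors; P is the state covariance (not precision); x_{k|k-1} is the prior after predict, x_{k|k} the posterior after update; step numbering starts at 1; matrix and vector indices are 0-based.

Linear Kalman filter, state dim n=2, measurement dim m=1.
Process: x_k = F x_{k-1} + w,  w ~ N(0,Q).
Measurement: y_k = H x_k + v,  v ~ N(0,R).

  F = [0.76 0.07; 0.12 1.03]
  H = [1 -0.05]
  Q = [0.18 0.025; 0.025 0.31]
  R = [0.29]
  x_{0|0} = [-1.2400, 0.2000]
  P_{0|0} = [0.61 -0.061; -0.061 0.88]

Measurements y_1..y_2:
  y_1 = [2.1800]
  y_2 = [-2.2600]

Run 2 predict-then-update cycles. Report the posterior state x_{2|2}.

x_post = [-0.7317, -0.2509]

step 1: x^-=[-0.9284, 0.0572]  P^-=[0.5302 0.0958; 0.0958 1.2373]  S=[0.8137]  K=[0.6457; 0.0417]  nu=[3.1113]  x^+=[1.0805, 0.1870]  P^+=[0.1909 0.0739; 0.0739 1.2359]
step 2: x^-=[0.8342, 0.3223]  P^-=[0.3042 0.1900; 0.1900 1.6422]  S=[0.5793]  K=[0.5087; 0.1862]  nu=[-3.0781]  x^+=[-0.7317, -0.2509]  P^+=[0.1543 0.1351; 0.1351 1.6221]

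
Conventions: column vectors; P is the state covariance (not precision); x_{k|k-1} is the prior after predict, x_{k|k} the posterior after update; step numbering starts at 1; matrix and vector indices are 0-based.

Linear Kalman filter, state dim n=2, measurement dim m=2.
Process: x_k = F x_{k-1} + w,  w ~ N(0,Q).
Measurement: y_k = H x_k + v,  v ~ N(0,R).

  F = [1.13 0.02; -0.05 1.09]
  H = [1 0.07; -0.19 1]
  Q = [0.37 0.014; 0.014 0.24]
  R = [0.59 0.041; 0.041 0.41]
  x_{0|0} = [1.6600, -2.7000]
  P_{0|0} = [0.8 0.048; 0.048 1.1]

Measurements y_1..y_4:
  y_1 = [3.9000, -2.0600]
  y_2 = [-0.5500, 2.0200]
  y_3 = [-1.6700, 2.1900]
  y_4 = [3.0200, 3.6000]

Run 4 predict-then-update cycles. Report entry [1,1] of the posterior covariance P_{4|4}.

step 1: x^-=[1.8218, -3.0260]  P^-=[1.3941 0.0519; 0.0519 1.5437]  S=[1.9990 -0.0647; -0.0647 1.9843]  K=[0.6965 -0.0847; 0.1051 0.7764]  nu=[2.2900, 1.3121]  x^+=[3.3057, -1.7665]  P^+=[0.4025 0.0703; 0.0703 0.3360]
step 2: x^-=[3.7001, -2.0908]  P^-=[0.8873 0.0851; 0.0851 0.6325]  S=[1.4923 0.0007; 0.0007 1.0422]  K=[0.5986 -0.0805; 0.0864 0.5913]  nu=[-4.1038, 4.8138]  x^+=[0.8562, 0.4010]  P^+=[0.3459 0.0573; 0.0573 0.2569]
step 3: x^-=[0.9755, 0.3943]  P^-=[0.8143 0.0705; 0.0705 0.5398]  S=[1.4169 -0.0063; -0.0063 0.9524]  K=[0.5779 -0.0845; 0.0789 0.5532]  nu=[-2.6731, 1.9810]  x^+=[-0.7367, 1.2793]  P^+=[0.3338 0.0524; 0.0524 0.2400]
step 4: x^-=[-0.8068, 1.4313]  P^-=[0.7987 0.0649; 0.0649 0.5203]  S=[1.4003 -0.0103; -0.0103 0.9345]  K=[0.5730 -0.0866; 0.0764 0.5444]  nu=[3.7266, 2.0154]  x^+=[1.1538, 2.8131]  P^+=[0.3309 0.0509; 0.0509 0.2360]

P_post[1,1] = 0.2360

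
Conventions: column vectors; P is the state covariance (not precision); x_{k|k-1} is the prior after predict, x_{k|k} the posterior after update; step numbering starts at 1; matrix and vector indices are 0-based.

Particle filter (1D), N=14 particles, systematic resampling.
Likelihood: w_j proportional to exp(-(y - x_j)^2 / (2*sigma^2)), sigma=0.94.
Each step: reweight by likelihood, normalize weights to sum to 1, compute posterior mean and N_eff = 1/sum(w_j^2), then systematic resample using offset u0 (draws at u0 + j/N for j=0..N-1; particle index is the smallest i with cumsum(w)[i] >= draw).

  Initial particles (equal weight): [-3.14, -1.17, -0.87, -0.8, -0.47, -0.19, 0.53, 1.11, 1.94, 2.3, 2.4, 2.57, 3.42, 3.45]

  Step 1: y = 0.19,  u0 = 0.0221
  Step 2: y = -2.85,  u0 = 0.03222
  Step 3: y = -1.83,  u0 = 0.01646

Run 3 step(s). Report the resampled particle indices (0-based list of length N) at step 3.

resampled_idx = [0, 0, 1, 2, 3, 3, 4, 5, 6, 7, 8, 9, 10, 12]

step 1: w=[0.0004, 0.0691, 0.1042, 0.1130, 0.1538, 0.1813, 0.1843, 0.1219, 0.0348, 0.0158, 0.0124, 0.0080, 0.0005, 0.0005]  mean=0.0209  Neff=7.3835  idx=[1, 2, 2, 3, 4, 4, 5, 5, 5, 6, 6, 7, 7, 8]
step 2: w=[0.3106, 0.1668, 0.1668, 0.1422, 0.0622, 0.0622, 0.0280, 0.0280, 0.0280, 0.0024, 0.0024, 0.0002, 0.0002, 0.0000]  mean=-0.8388  Neff=5.4813  idx=[0, 0, 0, 0, 1, 1, 1, 2, 2, 3, 3, 4, 5, 7]
step 3: w=[0.0963, 0.0963, 0.0963, 0.0963, 0.0732, 0.0732, 0.0732, 0.0732, 0.0732, 0.0676, 0.0676, 0.0433, 0.0433, 0.0269]  mean=-0.9232  Neff=12.8996  idx=[0, 0, 1, 2, 3, 3, 4, 5, 6, 7, 8, 9, 10, 12]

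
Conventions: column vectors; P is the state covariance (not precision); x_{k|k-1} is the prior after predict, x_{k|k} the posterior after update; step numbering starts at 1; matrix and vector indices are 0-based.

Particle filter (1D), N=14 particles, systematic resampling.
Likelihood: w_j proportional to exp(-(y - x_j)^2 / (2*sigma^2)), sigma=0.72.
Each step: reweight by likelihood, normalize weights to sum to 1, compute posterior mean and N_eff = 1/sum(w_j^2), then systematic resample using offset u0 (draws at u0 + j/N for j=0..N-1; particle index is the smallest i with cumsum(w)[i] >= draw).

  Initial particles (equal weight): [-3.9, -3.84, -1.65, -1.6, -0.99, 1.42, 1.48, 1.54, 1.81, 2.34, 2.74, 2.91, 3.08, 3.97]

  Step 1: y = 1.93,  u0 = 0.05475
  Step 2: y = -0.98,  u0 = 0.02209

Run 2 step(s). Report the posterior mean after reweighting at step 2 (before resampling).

step 1: w=[0.0000, 0.0000, 0.0000, 0.0000, 0.0000, 0.1408, 0.1489, 0.1563, 0.1785, 0.1539, 0.0961, 0.0717, 0.0505, 0.0033]  mean=1.9847  Neff=7.1996  idx=[5, 5, 6, 6, 7, 7, 8, 8, 9, 9, 9, 10, 11, 12]
step 2: w=[0.2022, 0.2022, 0.1527, 0.1527, 0.1144, 0.1144, 0.0287, 0.0287, 0.0013, 0.0013, 0.0013, 0.0001, 0.0000, 0.0000]  mean=1.4918  Neff=6.3996  idx=[0, 0, 0, 1, 1, 1, 2, 2, 3, 3, 4, 4, 5, 6]

post_mean = 1.4918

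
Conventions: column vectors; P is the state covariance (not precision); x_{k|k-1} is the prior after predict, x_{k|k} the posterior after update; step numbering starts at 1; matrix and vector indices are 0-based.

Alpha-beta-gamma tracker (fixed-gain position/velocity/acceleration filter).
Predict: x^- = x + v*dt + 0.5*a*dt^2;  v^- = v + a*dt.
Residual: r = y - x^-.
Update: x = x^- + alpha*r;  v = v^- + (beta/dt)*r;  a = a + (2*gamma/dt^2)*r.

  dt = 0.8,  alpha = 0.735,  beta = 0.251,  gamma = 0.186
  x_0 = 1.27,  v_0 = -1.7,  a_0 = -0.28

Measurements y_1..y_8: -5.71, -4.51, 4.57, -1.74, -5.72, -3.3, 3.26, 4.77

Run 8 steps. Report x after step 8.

x_post = 4.7379

step 1: x_pred=-0.1796  r=-5.5304  x^+=-4.2444  v^+=-3.6592  a^+=-3.4945
step 2: x_pred=-8.2900  r=3.7800  x^+=-5.5117  v^+=-5.2688  a^+=-1.2974
step 3: x_pred=-10.1419  r=14.7119  x^+=0.6713  v^+=-1.6909  a^+=7.2539
step 4: x_pred=1.6399  r=-3.3799  x^+=-0.8443  v^+=3.0518  a^+=5.2893
step 5: x_pred=3.2897  r=-9.0097  x^+=-3.3324  v^+=4.4565  a^+=0.0524
step 6: x_pred=0.2495  r=-3.5495  x^+=-2.3594  v^+=3.3848  a^+=-2.0107
step 7: x_pred=-0.2950  r=3.5550  x^+=2.3179  v^+=2.8916  a^+=0.0556
step 8: x_pred=4.6490  r=0.1210  x^+=4.7379  v^+=2.9740  a^+=0.1259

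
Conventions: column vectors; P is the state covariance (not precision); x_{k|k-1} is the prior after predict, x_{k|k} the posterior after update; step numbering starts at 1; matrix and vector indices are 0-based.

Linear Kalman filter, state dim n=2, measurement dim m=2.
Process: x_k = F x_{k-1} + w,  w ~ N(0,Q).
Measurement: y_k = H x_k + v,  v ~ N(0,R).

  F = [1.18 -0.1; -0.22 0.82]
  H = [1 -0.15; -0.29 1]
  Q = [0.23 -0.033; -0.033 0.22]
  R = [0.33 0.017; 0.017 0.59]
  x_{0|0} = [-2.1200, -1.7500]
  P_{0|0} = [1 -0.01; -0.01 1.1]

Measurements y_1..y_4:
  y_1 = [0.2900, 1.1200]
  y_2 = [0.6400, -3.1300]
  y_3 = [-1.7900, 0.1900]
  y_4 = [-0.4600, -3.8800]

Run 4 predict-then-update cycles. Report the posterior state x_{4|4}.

step 1: x^-=[-2.3266, -0.9686]  P^-=[1.6358 -0.3927; -0.3927 1.0116]  S=[2.1063 -1.0189; -1.0189 1.9670]  K=[0.7890 -0.0321; 0.0244 0.5849]  nu=[2.4713, 1.4139]  x^+=[-0.4220, -0.0813]  P^+=[0.2708 0.0730; 0.0730 0.3667]
step 2: x^-=[-0.4899, 0.0262]  P^-=[0.5935 -0.0611; -0.0611 0.4533]  S=[0.9520 -0.2869; -0.2869 1.1287]  K=[0.6181 -0.0495; -0.0107 0.4146]  nu=[1.1338, -3.2983]  x^+=[0.3743, -1.3534]  P^+=[0.2094 0.0420; 0.0420 0.2566]
step 3: x^-=[0.5770, -1.1922]  P^-=[0.5143 -0.0668; -0.0668 0.3875]  S=[0.8730 -0.2600; -0.2600 1.0595]  K=[0.5824 -0.0609; -0.0310 0.3764]  nu=[-2.5458, 1.5495]  x^+=[-1.0001, -0.5299]  P^+=[0.1958 0.0307; 0.0307 0.2305]
step 4: x^-=[-1.1271, -0.2145]  P^-=[0.4976 -0.0723; -0.0723 0.3734]  S=[0.8577 -0.2588; -0.2588 1.0472]  K=[0.5731 -0.0652; -0.0389 0.3670]  nu=[0.6349, -3.9924]  x^+=[-0.5028, -1.7042]  P^+=[0.1921 0.0270; 0.0270 0.2237]

x_post = [-0.5028, -1.7042]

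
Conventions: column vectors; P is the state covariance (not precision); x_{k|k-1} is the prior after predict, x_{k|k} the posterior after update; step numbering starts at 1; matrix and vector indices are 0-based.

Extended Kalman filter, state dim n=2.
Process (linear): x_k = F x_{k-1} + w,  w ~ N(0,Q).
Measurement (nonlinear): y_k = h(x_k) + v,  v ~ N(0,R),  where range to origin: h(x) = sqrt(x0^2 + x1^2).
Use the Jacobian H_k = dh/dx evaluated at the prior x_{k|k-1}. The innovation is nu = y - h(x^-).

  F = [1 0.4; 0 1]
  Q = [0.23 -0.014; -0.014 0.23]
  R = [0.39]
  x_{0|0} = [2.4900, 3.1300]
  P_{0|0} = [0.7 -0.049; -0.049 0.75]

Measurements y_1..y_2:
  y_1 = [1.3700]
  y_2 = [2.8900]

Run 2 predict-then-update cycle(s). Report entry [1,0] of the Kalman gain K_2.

K[1,0] = 0.3864

step 1: x^-=[3.7420, 3.1300]  P^-=[1.0108 0.2370; 0.2370 0.9800]  H_jac=[0.7670 0.6416]  S=[1.6214]  K=[0.5720; 0.4999]  nu=[-3.5085]  x^+=[1.7353, 1.3761]  P^+=[0.4804 -0.2266; -0.2266 0.5748]
step 2: x^-=[2.2857, 1.3761]  P^-=[0.6210 -0.0107; -0.0107 0.8048]  H_jac=[0.8567 0.5158]  S=[1.0505]  K=[0.5012; 0.3864]  nu=[0.2220]  x^+=[2.3970, 1.4619]  P^+=[0.3571 -0.2142; -0.2142 0.6479]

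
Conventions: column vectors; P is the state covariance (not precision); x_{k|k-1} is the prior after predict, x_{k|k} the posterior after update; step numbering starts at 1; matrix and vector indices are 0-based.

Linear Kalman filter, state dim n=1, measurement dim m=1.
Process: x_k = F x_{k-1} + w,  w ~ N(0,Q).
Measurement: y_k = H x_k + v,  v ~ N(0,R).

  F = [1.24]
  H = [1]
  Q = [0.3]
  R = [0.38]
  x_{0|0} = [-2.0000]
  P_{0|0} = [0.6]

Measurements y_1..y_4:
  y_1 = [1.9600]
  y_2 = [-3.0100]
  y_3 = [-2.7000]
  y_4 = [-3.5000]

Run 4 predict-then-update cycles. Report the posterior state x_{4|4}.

x_post = [-3.3344]

step 1: x^-=[-2.4800]  P^-=[1.2226]  S=[1.6026]  K=[0.7629]  nu=[4.4400]  x^+=[0.9072]  P^+=[0.2899]
step 2: x^-=[1.1249]  P^-=[0.7457]  S=[1.1257]  K=[0.6624]  nu=[-4.1349]  x^+=[-1.6142]  P^+=[0.2517]
step 3: x^-=[-2.0017]  P^-=[0.6871]  S=[1.0671]  K=[0.6439]  nu=[-0.6983]  x^+=[-2.4513]  P^+=[0.2447]
step 4: x^-=[-3.0396]  P^-=[0.6762]  S=[1.0562]  K=[0.6402]  nu=[-0.4604]  x^+=[-3.3344]  P^+=[0.2433]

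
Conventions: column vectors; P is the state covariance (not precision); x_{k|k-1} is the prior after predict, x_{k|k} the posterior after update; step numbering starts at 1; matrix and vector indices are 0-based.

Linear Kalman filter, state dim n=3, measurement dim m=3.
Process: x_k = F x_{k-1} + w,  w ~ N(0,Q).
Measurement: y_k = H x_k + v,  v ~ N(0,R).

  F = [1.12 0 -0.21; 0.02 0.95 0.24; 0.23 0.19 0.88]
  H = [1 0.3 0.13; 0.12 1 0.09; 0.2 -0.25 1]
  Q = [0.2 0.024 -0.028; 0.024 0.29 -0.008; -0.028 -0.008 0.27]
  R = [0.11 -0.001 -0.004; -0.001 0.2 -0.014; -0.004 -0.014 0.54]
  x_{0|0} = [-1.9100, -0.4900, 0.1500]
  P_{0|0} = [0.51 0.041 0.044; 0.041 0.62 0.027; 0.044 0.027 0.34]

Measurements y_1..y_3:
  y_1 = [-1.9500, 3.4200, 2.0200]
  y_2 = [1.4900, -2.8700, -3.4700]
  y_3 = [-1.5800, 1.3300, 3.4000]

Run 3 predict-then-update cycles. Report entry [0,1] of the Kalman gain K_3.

step 1: x^-=[-2.1707, -0.4677, -0.4004]  P^-=[0.8340 0.0682 0.0894; 0.0682 0.8836 0.2142; 0.0894 0.2142 0.6131]  S=[1.1148 0.4850 0.3123; 0.4850 1.1575 0.0736; 0.3123 0.0736 1.1635]  K=[0.8739 -0.2129 -0.0156; -0.0099 0.7939 -0.0416; -0.0236 0.2208 0.4886]  nu=[0.4131, 4.1842, 2.7376]  x^+=[-2.7432, 2.7362, 1.8516]  P^+=[0.1184 -0.0533 -0.0459; -0.0533 0.1641 0.0181; -0.0459 0.0181 0.2746]
step 2: x^-=[-3.4612, 2.9889, 1.5183]  P^-=[0.3822 -0.0597 -0.1034; -0.0597 0.4598 0.0810; -0.1034 0.0810 0.4777]  S=[0.4853 0.1284 0.0270; 0.1284 0.6672 -0.0221; 0.0270 -0.0221 0.9858]  K=[0.7740 -0.1848 -0.0375; 0.0028 0.6878 -0.0313; -0.1140 0.2040 0.4507]  nu=[3.8571, -5.5802, -3.5488]  x^+=[0.6883, -0.7274, -1.6595]  P^+=[0.1059 -0.0451 -0.0532; -0.0451 0.1418 0.0179; -0.0532 0.0179 0.2561]
step 3: x^-=[1.1194, -1.0755, -1.4403]  P^-=[0.3692 -0.0522 -0.1083; -0.0522 0.4387 0.0741; -0.1083 0.0741 0.4596]  S=[0.4728 0.1264 0.0154; 0.1264 0.6462 -0.0249; 0.0154 -0.0249 0.9666]  K=[0.7671 -0.1789 -0.0389; 0.0084 0.6767 -0.0304; -0.1233 0.1996 0.4410]  nu=[-2.1895, 2.4008, 4.3475]  x^+=[-1.1587, 0.3988, 1.2260]  P^+=[0.1048 -0.0438 -0.0535; -0.0438 0.1394 0.0177; -0.0535 0.0177 0.2509]

K[0,1] = -0.1789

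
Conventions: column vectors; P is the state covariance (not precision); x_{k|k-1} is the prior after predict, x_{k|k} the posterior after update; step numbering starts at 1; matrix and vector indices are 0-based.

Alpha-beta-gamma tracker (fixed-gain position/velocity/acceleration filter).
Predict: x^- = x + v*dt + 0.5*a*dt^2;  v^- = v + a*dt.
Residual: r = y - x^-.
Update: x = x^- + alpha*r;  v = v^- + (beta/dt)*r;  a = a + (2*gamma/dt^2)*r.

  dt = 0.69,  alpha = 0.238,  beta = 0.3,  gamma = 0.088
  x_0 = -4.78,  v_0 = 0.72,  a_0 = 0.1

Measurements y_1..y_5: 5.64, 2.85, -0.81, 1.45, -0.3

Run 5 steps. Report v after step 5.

v_post = -4.2009

step 1: x_pred=-4.2594  r=9.8994  x^+=-1.9033  v^+=5.0931  a^+=3.7595
step 2: x_pred=2.5058  r=0.3442  x^+=2.5878  v^+=7.8368  a^+=3.8867
step 3: x_pred=8.9204  r=-9.7304  x^+=6.6045  v^+=6.2880  a^+=0.2897
step 4: x_pred=11.0123  r=-9.5623  x^+=8.7364  v^+=2.3304  a^+=-3.2452
step 5: x_pred=9.5719  r=-9.8719  x^+=7.2224  v^+=-4.2009  a^+=-6.8945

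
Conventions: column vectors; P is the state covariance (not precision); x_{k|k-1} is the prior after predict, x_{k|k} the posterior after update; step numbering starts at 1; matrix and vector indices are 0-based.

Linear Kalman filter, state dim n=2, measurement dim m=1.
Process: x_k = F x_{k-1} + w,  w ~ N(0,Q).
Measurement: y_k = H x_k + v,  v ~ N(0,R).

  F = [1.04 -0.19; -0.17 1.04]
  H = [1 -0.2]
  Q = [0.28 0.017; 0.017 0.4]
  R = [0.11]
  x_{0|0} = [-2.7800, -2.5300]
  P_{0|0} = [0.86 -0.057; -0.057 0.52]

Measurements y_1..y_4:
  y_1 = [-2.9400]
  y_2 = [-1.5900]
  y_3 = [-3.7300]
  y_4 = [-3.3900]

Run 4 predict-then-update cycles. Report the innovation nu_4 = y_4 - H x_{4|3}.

step 1: x^-=[-2.4105, -2.1586]  P^-=[1.2515 -0.3013; -0.3013 1.0074]  S=[1.5223]  K=[0.8617; -0.3303]  nu=[-0.9612]  x^+=[-3.2388, -1.8411]  P^+=[0.1212 0.1319; 0.1319 0.8414]
step 2: x^-=[-3.0185, -1.3642]  P^-=[0.3893 -0.0237; -0.0237 1.2669]  S=[0.5594]  K=[0.7043; -0.4953]  nu=[1.1557]  x^+=[-2.2045, -1.9366]  P^+=[0.1118 0.1714; 0.1714 1.1297]
step 3: x^-=[-1.9248, -1.6393]  P^-=[0.3739 -0.0350; -0.0350 1.5644]  S=[0.5605]  K=[0.6796; -0.6207]  nu=[-2.1331]  x^+=[-3.3744, -0.3153]  P^+=[0.1150 0.2014; 0.2014 1.3485]
step 4: x^-=[-3.4495, 0.2458]  P^-=[0.3735 -0.0454; -0.0454 1.7906]  S=[0.5733]  K=[0.6673; -0.7039]  nu=[0.1087]  x^+=[-3.3770, 0.1693]  P^+=[0.1182 0.2239; 0.2239 1.5066]

innov = [0.1087]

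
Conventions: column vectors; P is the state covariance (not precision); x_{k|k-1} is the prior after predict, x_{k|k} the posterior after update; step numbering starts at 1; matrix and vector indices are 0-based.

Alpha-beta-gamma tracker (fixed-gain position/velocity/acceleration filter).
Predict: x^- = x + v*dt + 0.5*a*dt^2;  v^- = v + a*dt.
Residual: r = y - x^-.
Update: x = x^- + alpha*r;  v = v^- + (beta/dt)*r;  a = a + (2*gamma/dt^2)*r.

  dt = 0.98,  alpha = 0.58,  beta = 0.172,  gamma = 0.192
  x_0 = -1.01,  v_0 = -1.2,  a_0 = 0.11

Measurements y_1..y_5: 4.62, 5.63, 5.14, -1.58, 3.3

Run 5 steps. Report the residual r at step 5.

resid = -4.8925

step 1: x_pred=-2.1332  r=6.7532  x^+=1.7837  v^+=0.0931  a^+=2.8101
step 2: x_pred=3.2243  r=2.4057  x^+=4.6196  v^+=3.2692  a^+=3.7720
step 3: x_pred=9.6348  r=-4.4948  x^+=7.0278  v^+=6.1769  a^+=1.9749
step 4: x_pred=14.0295  r=-15.6095  x^+=4.9760  v^+=5.3727  a^+=-4.2663
step 5: x_pred=8.1925  r=-4.8925  x^+=5.3549  v^+=0.3330  a^+=-6.2225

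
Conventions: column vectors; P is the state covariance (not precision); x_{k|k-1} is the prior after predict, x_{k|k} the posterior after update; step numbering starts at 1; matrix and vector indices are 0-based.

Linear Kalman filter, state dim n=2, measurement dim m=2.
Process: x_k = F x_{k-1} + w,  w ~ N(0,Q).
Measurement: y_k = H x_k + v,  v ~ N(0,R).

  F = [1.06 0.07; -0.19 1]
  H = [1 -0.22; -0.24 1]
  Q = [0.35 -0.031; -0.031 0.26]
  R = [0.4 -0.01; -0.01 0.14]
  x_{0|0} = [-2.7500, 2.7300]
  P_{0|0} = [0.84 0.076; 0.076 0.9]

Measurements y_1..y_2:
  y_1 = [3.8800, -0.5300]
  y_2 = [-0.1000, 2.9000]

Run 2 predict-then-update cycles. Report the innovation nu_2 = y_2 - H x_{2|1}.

innov = [-2.8310, 3.6993]

step 1: x^-=[-2.7239, 3.2525]  P^-=[1.3095 -0.0576; -0.0576 1.1614]  S=[1.7911 -0.6405; -0.6405 1.4045]  K=[0.7689 0.0858; 0.1486 0.9045]  nu=[7.3194, -4.4362]  x^+=[2.5233, 0.3275]  P^+=[0.3248 0.0823; 0.0823 0.1449]
step 2: x^-=[2.6976, -0.1519]  P^-=[0.7279 -0.0002; -0.0002 0.3854]  S=[1.1466 -0.2696; -0.2696 0.5674]  K=[0.6331 -0.0073; 0.0964 0.7251]  nu=[-2.8310, 3.6993]  x^+=[0.8783, 2.2575]  P^+=[0.2657 0.0564; 0.0564 0.1141]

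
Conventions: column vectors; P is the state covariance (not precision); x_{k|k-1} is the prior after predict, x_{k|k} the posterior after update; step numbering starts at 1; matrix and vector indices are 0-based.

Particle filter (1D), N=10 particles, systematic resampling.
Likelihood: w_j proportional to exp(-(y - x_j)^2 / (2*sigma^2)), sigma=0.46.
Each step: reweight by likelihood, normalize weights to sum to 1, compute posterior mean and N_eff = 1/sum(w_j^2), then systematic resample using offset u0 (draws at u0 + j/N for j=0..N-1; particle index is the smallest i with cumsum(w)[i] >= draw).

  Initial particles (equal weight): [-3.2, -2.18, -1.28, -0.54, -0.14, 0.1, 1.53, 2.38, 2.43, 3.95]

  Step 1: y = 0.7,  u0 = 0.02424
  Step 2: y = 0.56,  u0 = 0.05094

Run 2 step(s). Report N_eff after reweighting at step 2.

step 1: w=[0.0000, 0.0000, 0.0001, 0.0314, 0.2245, 0.5080, 0.2335, 0.0015, 0.0010, 0.0000]  mean=0.3656  Neff=2.7478  idx=[3, 4, 4, 5, 5, 5, 5, 5, 6, 6]
step 2: w=[0.0146, 0.0798, 0.0798, 0.1541, 0.1541, 0.1541, 0.1541, 0.1541, 0.0275, 0.0275]  mean=0.1310  Neff=7.5030  idx=[1, 2, 3, 4, 4, 5, 6, 6, 7, 8]

N_eff = 7.5030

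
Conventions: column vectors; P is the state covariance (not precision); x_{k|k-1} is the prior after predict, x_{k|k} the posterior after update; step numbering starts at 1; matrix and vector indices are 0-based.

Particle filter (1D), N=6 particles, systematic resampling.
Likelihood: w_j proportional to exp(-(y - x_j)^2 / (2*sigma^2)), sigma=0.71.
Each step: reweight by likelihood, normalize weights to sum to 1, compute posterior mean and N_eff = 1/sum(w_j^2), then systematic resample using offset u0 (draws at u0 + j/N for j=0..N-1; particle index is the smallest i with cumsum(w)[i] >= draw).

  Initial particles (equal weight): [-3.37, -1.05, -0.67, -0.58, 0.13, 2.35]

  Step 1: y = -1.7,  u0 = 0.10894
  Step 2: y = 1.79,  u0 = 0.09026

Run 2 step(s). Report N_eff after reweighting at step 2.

step 1: w=[0.0451, 0.4718, 0.2505, 0.2067, 0.0259, 0.0000]  mean=-0.9318  Neff=3.0233  idx=[1, 1, 1, 2, 3, 3]
step 2: w=[0.0302, 0.0302, 0.0302, 0.2230, 0.3431, 0.3431]  mean=-0.6427  Neff=3.4727  idx=[2, 3, 4, 4, 5, 5]

N_eff = 3.4727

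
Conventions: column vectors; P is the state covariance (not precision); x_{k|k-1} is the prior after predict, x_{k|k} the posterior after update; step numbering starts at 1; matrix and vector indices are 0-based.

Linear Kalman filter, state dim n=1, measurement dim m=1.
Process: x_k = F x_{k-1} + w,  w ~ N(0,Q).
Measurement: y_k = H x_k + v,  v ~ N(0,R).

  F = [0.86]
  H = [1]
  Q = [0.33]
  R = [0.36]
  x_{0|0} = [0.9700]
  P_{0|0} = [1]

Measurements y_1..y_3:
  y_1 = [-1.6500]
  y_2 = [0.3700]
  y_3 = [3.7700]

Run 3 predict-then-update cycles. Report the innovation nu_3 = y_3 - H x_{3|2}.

innov = [3.8874]

step 1: x^-=[0.8342]  P^-=[1.0696]  S=[1.4296]  K=[0.7482]  nu=[-2.4842]  x^+=[-1.0244]  P^+=[0.2693]
step 2: x^-=[-0.8810]  P^-=[0.5292]  S=[0.8892]  K=[0.5951]  nu=[1.2510]  x^+=[-0.1365]  P^+=[0.2143]
step 3: x^-=[-0.1174]  P^-=[0.4885]  S=[0.8485]  K=[0.5757]  nu=[3.8874]  x^+=[2.1206]  P^+=[0.2073]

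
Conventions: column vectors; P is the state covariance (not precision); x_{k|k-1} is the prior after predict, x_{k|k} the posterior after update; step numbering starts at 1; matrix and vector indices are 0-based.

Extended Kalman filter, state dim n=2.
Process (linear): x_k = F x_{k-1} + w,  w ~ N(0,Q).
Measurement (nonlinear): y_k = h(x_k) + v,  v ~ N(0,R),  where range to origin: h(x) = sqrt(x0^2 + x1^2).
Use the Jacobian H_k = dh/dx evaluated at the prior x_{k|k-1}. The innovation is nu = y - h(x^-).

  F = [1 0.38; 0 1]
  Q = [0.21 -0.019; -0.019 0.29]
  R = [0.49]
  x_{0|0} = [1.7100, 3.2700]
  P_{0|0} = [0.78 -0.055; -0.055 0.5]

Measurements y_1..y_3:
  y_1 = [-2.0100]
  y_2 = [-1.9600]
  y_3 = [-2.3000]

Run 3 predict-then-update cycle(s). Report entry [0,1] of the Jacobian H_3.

step 1: x^-=[2.9526, 3.2700]  P^-=[1.0204 0.1160; 0.1160 0.7900]  H_jac=[0.6702 0.7422]  S=[1.4989]  K=[0.5137; 0.4431]  nu=[-6.4158]  x^+=[-0.3430, 0.4275]  P^+=[0.6249 -0.2251; -0.2251 0.4958]
step 2: x^-=[-0.1806, 0.4275]  P^-=[0.7354 -0.0557; -0.0557 0.7858]  H_jac=[-0.3892 0.9212]  S=[1.3081]  K=[-0.2580; 0.5699]  nu=[-2.4240]  x^+=[0.4449, -0.9541]  P^+=[0.6483 0.1366; 0.1366 0.3609]
step 3: x^-=[0.0823, -0.9541]  P^-=[1.0143 0.2548; 0.2548 0.6509]  H_jac=[0.0860 -0.9963]  S=[1.0999]  K=[-0.1515; -0.5696]  nu=[-3.2576]  x^+=[0.5758, 0.9016]  P^+=[0.9890 0.1598; 0.1598 0.2940]

H_jac[0,1] = -0.9963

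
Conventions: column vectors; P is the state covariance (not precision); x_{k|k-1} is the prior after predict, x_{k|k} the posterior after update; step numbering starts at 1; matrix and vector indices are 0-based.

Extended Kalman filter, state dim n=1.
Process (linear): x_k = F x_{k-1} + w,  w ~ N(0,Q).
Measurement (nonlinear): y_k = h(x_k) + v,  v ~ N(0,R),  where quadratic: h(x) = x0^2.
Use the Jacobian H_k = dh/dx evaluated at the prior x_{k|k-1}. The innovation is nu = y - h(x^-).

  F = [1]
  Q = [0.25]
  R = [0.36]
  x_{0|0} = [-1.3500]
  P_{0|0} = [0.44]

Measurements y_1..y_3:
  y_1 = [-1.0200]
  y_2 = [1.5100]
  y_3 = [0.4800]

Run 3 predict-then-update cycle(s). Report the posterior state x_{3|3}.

x_post = [-0.7655]

step 1: x^-=[-1.3500]  P^-=[0.6900]  H_jac=[-2.7000]  S=[5.3901]  K=[-0.3456]  nu=[-2.8425]  x^+=[-0.3675]  P^+=[0.0461]
step 2: x^-=[-0.3675]  P^-=[0.2961]  H_jac=[-0.7351]  S=[0.5200]  K=[-0.4186]  nu=[1.3749]  x^+=[-0.9430]  P^+=[0.2050]
step 3: x^-=[-0.9430]  P^-=[0.4550]  H_jac=[-1.8860]  S=[1.9785]  K=[-0.4337]  nu=[-0.4093]  x^+=[-0.7655]  P^+=[0.0828]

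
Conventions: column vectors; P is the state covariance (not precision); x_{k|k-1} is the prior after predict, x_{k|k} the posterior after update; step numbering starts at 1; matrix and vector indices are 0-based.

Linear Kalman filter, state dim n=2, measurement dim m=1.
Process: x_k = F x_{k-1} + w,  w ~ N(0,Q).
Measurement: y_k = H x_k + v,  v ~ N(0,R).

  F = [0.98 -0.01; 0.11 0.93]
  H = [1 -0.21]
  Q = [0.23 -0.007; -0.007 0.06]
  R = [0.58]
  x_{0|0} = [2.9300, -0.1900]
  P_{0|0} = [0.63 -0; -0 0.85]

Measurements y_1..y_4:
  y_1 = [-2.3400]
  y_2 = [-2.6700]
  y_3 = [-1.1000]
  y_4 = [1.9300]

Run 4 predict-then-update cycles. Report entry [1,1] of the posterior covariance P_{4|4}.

P_post[1,1] = 0.7561

step 1: x^-=[2.8733, 0.1456]  P^-=[0.8351 0.0530; 0.0530 0.8028]  S=[1.4283]  K=[0.5769; -0.0809]  nu=[-5.1827]  x^+=[-0.1167, 0.5650]  P^+=[0.3597 0.1197; 0.1197 0.7934]
step 2: x^-=[-0.1200, 0.5126]  P^-=[0.5732 0.1334; 0.1334 0.7751]  S=[1.1314]  K=[0.4819; -0.0260]  nu=[-2.4423]  x^+=[-1.2970, 0.5761]  P^+=[0.3105 0.1475; 0.1475 0.7743]
step 3: x^-=[-1.2768, 0.3931]  P^-=[0.5254 0.1536; 0.1536 0.7636]  S=[1.0746]  K=[0.4589; -0.0063]  nu=[0.2594]  x^+=[-1.1578, 0.3915]  P^+=[0.2991 0.1567; 0.1567 0.7636]
step 4: x^-=[-1.1386, 0.2367]  P^-=[0.5142 0.1608; 0.1608 0.7561]  S=[1.0601]  K=[0.4533; 0.0019]  nu=[3.1183]  x^+=[0.2748, 0.2425]  P^+=[0.2965 0.1599; 0.1599 0.7561]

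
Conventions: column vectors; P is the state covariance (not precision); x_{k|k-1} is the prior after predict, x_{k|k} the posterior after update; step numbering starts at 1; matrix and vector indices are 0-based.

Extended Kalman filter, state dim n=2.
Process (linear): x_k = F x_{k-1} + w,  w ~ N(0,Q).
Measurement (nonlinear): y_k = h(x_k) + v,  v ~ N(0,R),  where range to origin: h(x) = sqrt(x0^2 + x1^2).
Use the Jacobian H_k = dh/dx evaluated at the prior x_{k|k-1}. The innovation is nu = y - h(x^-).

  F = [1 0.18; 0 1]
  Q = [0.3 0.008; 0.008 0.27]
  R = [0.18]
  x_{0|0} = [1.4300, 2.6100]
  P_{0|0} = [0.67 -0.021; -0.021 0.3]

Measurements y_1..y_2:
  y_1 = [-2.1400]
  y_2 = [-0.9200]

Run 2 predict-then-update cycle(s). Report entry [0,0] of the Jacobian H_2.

step 1: x^-=[1.8998, 2.6100]  P^-=[0.9722 0.0410; 0.0410 0.5700]  H_jac=[0.5885 0.8085]  S=[0.9283]  K=[0.6520; 0.5224]  nu=[-5.3682]  x^+=[-1.6004, -0.1945]  P^+=[0.5775 -0.2752; -0.2752 0.3166]
step 2: x^-=[-1.6354, -0.1945]  P^-=[0.7887 -0.2102; -0.2102 0.5866]  H_jac=[-0.9930 -0.1181]  S=[0.9166]  K=[-0.8274; 0.1521]  nu=[-2.5669]  x^+=[0.4884, -0.5851]  P^+=[0.1613 -0.0948; -0.0948 0.5654]

H_jac[0,0] = -0.9930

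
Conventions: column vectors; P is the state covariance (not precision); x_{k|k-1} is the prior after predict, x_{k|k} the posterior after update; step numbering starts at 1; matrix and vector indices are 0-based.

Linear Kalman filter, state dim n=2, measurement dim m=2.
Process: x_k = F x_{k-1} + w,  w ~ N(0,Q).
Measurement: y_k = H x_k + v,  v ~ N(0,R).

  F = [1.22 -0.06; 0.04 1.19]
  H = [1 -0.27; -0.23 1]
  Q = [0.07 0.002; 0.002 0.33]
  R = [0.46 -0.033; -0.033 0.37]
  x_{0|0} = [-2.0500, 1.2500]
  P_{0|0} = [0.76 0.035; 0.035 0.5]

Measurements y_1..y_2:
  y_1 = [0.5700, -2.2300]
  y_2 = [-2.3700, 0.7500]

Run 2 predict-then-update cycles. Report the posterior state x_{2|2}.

x_post = [-1.5329, -0.3082]

step 1: x^-=[-2.5760, 1.4055]  P^-=[1.1979 0.0541; 0.0541 1.0426]  S=[1.7046 -0.5325; -0.5325 1.4511]  K=[0.7302 0.1154; 0.0998 0.7466]  nu=[3.5255, -4.2280]  x^+=[-0.4897, -1.3990]  P^+=[0.3594 0.1013; 0.1013 0.2962]
step 2: x^-=[-0.5134, -1.6844]  P^-=[0.5912 0.1452; 0.1452 0.7597]  S=[1.0282 -0.2199; -0.2199 1.0942]  K=[0.5629 0.1215; 0.0874 0.6814]  nu=[-2.3113, 2.3163]  x^+=[-1.5329, -0.3082]  P^+=[0.2794 0.0906; 0.0906 0.2701]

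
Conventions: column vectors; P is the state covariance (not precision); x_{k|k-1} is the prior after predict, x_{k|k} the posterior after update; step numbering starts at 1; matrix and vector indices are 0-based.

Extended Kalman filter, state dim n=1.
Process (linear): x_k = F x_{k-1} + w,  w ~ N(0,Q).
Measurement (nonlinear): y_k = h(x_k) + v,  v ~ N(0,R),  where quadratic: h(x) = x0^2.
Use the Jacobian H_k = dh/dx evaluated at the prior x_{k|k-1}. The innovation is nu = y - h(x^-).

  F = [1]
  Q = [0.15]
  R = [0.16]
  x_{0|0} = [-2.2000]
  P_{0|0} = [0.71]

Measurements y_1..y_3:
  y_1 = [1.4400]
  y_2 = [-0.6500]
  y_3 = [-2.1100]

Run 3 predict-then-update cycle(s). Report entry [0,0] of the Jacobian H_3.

H_jac[0,0] = -1.1881

step 1: x^-=[-2.2000]  P^-=[0.8600]  H_jac=[-4.4000]  S=[16.8096]  K=[-0.2251]  nu=[-3.4000]  x^+=[-1.4346]  P^+=[0.0082]
step 2: x^-=[-1.4346]  P^-=[0.1582]  H_jac=[-2.8693]  S=[1.4623]  K=[-0.3104]  nu=[-2.7082]  x^+=[-0.5940]  P^+=[0.0173]
step 3: x^-=[-0.5940]  P^-=[0.1673]  H_jac=[-1.1881]  S=[0.3962]  K=[-0.5018]  nu=[-2.4629]  x^+=[0.6417]  P^+=[0.0676]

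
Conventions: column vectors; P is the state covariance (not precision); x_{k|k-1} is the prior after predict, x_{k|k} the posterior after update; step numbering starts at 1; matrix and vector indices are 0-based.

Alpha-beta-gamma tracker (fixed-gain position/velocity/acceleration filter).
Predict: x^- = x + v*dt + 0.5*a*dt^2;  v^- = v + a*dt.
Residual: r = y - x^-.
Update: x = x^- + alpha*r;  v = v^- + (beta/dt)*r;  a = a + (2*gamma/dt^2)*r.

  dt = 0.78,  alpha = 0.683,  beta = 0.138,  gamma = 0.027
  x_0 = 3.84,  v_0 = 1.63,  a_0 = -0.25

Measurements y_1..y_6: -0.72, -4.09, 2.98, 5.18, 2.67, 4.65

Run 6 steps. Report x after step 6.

x_post = 3.8730

step 1: x_pred=5.0353  r=-5.7553  x^+=1.1044  v^+=0.4167  a^+=-0.7608
step 2: x_pred=1.1981  r=-5.2881  x^+=-2.4137  v^+=-1.1123  a^+=-1.2302
step 3: x_pred=-3.6555  r=6.6355  x^+=0.8766  v^+=-0.8979  a^+=-0.6412
step 4: x_pred=-0.0188  r=5.1988  x^+=3.5320  v^+=-0.4782  a^+=-0.1798
step 5: x_pred=3.1043  r=-0.4343  x^+=2.8077  v^+=-0.6953  a^+=-0.2183
step 6: x_pred=2.1989  r=2.4511  x^+=3.8730  v^+=-0.4320  a^+=-0.0008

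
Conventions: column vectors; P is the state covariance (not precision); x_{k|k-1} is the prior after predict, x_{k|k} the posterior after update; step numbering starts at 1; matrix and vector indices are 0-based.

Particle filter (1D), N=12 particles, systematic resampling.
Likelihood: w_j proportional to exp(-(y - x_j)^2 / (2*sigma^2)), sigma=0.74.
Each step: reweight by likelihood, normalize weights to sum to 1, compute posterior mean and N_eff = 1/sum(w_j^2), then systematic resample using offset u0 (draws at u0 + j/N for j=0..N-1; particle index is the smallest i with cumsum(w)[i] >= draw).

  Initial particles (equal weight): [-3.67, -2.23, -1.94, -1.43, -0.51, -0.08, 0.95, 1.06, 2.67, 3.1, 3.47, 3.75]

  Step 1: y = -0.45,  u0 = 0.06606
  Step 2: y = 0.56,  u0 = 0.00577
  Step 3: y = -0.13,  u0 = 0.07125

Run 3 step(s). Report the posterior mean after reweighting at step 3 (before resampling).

step 1: w=[0.0000, 0.0200, 0.0475, 0.1500, 0.3593, 0.3181, 0.0602, 0.0449, 0.0000, 0.0000, 0.0000, 0.0000]  mean=-0.4549  Neff=3.8308  idx=[2, 3, 4, 4, 4, 4, 4, 5, 5, 5, 6, 7]
step 2: w=[0.0006, 0.0049, 0.0637, 0.0637, 0.0637, 0.0637, 0.0637, 0.1247, 0.1247, 0.1247, 0.1577, 0.1442]  mean=0.1022  Neff=8.8787  idx=[2, 3, 4, 5, 7, 7, 8, 9, 9, 10, 10, 11]
step 3: w=[0.0927, 0.0927, 0.0927, 0.0927, 0.1055, 0.1055, 0.1055, 0.1055, 0.1055, 0.0364, 0.0364, 0.0290]  mean=-0.1312  Neff=10.6972  idx=[0, 1, 2, 3, 4, 5, 5, 6, 7, 8, 9, 11]

post_mean = -0.1312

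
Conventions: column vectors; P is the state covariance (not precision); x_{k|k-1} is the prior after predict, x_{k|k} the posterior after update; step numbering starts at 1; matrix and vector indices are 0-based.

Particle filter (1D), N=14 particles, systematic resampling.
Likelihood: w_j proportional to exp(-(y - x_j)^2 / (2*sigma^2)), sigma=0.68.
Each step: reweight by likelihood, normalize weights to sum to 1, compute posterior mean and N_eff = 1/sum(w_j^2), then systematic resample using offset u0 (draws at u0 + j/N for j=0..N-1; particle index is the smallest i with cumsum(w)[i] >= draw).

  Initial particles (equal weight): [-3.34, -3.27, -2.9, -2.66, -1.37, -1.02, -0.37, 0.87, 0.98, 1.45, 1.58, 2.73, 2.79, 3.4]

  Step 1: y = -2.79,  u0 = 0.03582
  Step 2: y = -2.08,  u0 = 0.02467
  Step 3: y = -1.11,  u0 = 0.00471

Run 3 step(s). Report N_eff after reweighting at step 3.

N_eff = 2.4283

step 1: w=[0.1993, 0.2154, 0.2728, 0.2714, 0.0312, 0.0093, 0.0005, 0.0000, 0.0000, 0.0000, 0.0000, 0.0000, 0.0000, 0.0000]  mean=-2.9357  Neff=4.2504  idx=[0, 0, 0, 1, 1, 1, 2, 2, 2, 2, 3, 3, 3, 4]
step 2: w=[0.0311, 0.0311, 0.0311, 0.0374, 0.0374, 0.0374, 0.0835, 0.0835, 0.0835, 0.0835, 0.1201, 0.1201, 0.1201, 0.1002]  mean=-2.7427  Neff=11.3215  idx=[0, 3, 4, 6, 7, 8, 8, 9, 10, 11, 11, 12, 12, 13]
step 3: w=[0.0031, 0.0044, 0.0044, 0.0212, 0.0212, 0.0212, 0.0212, 0.0212, 0.0504, 0.0504, 0.0504, 0.0504, 0.0504, 0.6299]  mean=-1.8803  Neff=2.4283  idx=[1, 6, 8, 10, 11, 12, 13, 13, 13, 13, 13, 13, 13, 13]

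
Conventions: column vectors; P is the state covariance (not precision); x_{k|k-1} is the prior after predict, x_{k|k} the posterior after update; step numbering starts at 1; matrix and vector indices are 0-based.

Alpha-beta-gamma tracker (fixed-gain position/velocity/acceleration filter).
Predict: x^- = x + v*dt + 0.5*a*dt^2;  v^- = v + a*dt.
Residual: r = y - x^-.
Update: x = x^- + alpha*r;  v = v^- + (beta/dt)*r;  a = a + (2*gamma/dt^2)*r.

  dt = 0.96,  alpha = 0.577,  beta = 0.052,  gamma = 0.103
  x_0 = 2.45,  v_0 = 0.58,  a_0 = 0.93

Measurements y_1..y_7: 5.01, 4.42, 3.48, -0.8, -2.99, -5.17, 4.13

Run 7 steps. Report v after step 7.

step 1: x_pred=3.4353  r=1.5747  x^+=4.3439  v^+=1.5581  a^+=1.2820
step 2: x_pred=6.4304  r=-2.0104  x^+=5.2704  v^+=2.6799  a^+=0.8326
step 3: x_pred=8.2268  r=-4.7468  x^+=5.4879  v^+=3.2221  a^+=-0.2284
step 4: x_pred=8.4758  r=-9.2758  x^+=3.1237  v^+=2.5003  a^+=-2.3018
step 5: x_pred=4.4633  r=-7.4533  x^+=0.1628  v^+=-0.1131  a^+=-3.9678
step 6: x_pred=-1.7742  r=-3.3958  x^+=-3.7336  v^+=-4.1061  a^+=-4.7268
step 7: x_pred=-9.8536  r=13.9836  x^+=-1.7850  v^+=-7.8864  a^+=-1.6012

v_post = -7.8864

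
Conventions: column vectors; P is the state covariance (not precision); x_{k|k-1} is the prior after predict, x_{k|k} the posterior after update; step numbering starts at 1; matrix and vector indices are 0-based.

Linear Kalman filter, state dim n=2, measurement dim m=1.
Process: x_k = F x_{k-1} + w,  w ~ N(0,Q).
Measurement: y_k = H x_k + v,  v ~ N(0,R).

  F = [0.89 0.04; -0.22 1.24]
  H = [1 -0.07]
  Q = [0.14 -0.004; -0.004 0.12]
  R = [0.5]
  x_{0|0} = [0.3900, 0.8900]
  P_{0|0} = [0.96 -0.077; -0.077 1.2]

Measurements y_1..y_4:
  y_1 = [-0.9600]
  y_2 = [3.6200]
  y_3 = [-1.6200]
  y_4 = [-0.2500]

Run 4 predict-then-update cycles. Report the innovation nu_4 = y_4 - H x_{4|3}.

innov = [-0.3885]

step 1: x^-=[0.3827, 1.0178]  P^-=[0.8969 -0.2167; -0.2167 2.0536]  S=[1.4373]  K=[0.6346; -0.2508]  nu=[-1.2715]  x^+=[-0.4241, 1.3367]  P^+=[0.3181 0.0120; 0.0120 1.9632]
step 2: x^-=[-0.3240, 1.7508]  P^-=[0.3960 0.0442; 0.0442 3.1474]  S=[0.9052]  K=[0.4340; -0.1945]  nu=[4.0665]  x^+=[1.4410, 0.9598]  P^+=[0.2255 0.1207; 0.1207 3.1132]
step 3: x^-=[1.3209, 0.8731]  P^-=[0.3322 0.2384; 0.2384 4.8519]  S=[0.8226]  K=[0.3835; -0.1231]  nu=[-2.8798]  x^+=[0.2164, 1.2276]  P^+=[0.2112 0.2772; 0.2772 4.8394]
step 4: x^-=[0.2417, 1.4747]  P^-=[0.3347 0.4982; 0.4982 7.4201]  S=[0.8014]  K=[0.3742; -0.0265]  nu=[-0.3885]  x^+=[0.0963, 1.4850]  P^+=[0.2225 0.5061; 0.5061 7.4195]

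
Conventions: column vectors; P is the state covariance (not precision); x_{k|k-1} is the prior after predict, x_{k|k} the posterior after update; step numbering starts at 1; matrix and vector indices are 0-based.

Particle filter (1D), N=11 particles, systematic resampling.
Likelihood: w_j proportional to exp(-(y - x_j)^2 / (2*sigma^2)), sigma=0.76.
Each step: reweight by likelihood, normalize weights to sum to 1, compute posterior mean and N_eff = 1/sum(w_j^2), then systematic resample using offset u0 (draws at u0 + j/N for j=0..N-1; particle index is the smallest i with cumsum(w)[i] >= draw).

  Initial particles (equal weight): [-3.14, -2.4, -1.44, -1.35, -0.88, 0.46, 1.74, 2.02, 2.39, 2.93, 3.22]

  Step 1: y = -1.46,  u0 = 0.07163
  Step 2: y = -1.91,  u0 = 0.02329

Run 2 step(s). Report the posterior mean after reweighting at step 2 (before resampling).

post_mean = -1.5301

step 1: w=[0.0261, 0.1397, 0.3002, 0.2972, 0.2244, 0.0123, 0.0000, 0.0000, 0.0000, 0.0000, 0.0000]  mean=-1.4425  Neff=4.0138  idx=[1, 1, 2, 2, 2, 3, 3, 3, 4, 4, 4]
step 2: w=[0.1071, 0.1071, 0.1089, 0.1089, 0.1089, 0.1005, 0.1005, 0.1005, 0.0526, 0.0526, 0.0526]  mean=-1.5301  Neff=10.3015  idx=[0, 1, 1, 2, 3, 4, 5, 6, 7, 7, 9]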